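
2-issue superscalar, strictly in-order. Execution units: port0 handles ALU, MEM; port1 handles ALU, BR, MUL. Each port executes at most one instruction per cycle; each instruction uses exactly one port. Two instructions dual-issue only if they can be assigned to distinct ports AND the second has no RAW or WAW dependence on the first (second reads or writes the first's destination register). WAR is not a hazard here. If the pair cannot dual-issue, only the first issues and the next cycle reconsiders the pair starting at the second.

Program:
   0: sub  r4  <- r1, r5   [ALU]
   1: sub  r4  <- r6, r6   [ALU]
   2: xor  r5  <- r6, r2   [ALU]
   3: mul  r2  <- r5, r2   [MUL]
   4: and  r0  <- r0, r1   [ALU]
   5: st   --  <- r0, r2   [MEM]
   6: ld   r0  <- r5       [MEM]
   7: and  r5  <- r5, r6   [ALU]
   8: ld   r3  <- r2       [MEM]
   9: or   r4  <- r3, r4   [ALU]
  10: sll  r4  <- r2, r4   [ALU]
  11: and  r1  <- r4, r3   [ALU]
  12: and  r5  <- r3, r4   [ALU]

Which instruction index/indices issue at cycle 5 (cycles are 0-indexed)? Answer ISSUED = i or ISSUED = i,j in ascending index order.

#0 head=0: sub i0 WAW r4
#1 head=1: sub+xor i1,i2 2-wide
#2 head=3: mul+and i3,i4 2-wide
#3 head=5: st i5 no-port MEM/MEM
#4 head=6: ld+and i6,i7 2-wide
#5 head=8: ld i8 RAW r3
#6 head=9: or i9 RAW+WAW r4
#7 head=10: sll i10 RAW r4
#8 head=11: and+and i11,i12 2-wide

ISSUED = 8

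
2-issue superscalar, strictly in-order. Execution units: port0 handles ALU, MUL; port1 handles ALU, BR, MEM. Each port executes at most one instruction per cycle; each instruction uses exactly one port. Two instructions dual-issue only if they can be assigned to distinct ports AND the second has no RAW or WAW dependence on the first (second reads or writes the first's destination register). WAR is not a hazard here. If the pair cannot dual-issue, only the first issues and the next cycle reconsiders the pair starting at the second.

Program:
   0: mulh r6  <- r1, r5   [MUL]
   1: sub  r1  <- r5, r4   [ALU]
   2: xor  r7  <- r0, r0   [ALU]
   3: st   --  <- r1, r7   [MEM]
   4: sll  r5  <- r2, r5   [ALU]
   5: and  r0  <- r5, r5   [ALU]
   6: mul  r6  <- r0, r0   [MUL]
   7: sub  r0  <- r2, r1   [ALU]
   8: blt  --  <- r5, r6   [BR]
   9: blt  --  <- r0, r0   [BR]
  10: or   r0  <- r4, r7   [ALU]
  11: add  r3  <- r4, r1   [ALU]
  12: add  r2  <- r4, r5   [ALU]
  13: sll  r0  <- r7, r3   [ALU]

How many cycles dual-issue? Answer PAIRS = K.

0. mulh.MUL/sub.ALU @i0&i1  | dual
1. xor.ALU @i2  | RAW r7
2. st.MEM/sll.ALU @i3&i4  | dual
3. and.ALU @i5  | RAW r0
4. mul.MUL/sub.ALU @i6&i7  | dual
5. blt.BR @i8  | no-port BR/BR
6. blt.BR/or.ALU @i9&i10  | dual
7. add.ALU/add.ALU @i11&i12  | dual
8. sll.ALU @i13  | tail

PAIRS = 5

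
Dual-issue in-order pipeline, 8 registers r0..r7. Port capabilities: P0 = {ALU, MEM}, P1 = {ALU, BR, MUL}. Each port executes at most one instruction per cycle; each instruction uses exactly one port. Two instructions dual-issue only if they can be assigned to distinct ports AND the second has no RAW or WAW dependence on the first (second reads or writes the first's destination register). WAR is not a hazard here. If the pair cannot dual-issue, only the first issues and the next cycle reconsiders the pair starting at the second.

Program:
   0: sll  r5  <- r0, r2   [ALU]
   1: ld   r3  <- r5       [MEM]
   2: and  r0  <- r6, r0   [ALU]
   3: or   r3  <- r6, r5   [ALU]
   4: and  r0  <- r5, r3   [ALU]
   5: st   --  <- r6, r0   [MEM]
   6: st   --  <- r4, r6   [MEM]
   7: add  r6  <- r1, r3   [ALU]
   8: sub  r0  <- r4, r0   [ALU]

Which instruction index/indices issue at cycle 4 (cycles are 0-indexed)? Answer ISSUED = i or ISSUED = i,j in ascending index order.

ISSUED = 5

c0: i0 sll.ALU  RAW r5
c1: i1,i2 ld.MEM and.ALU  pair
c2: i3 or.ALU  RAW r3
c3: i4 and.ALU  RAW r0
c4: i5 st.MEM  no-port MEM/MEM
c5: i6,i7 st.MEM add.ALU  pair
c6: i8 sub.ALU  tail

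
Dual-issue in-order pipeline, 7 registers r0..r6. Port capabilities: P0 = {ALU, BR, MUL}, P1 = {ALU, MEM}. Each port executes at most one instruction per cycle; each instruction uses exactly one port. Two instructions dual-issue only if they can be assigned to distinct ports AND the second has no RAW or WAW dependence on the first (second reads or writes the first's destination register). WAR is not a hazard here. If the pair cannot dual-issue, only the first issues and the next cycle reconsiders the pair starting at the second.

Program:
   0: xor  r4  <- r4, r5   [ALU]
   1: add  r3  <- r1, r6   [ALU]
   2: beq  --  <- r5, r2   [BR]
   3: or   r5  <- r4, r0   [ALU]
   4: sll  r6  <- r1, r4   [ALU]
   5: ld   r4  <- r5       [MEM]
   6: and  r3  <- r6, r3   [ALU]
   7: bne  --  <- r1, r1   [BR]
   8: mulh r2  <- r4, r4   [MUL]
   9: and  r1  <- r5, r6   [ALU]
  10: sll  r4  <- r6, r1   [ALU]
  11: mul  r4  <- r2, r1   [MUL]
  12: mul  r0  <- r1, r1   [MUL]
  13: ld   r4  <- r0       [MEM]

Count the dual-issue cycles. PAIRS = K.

PAIRS = 5

#0 head=0: xor.ALU/add.ALU i0/i1 pair
#1 head=2: beq.BR/or.ALU i2/i3 pair
#2 head=4: sll.ALU/ld.MEM i4/i5 pair
#3 head=6: and.ALU/bne.BR i6/i7 pair
#4 head=8: mulh.MUL/and.ALU i8/i9 pair
#5 head=10: sll.ALU i10 WAW r4
#6 head=11: mul.MUL i11 no-port MUL/MUL
#7 head=12: mul.MUL i12 RAW r0
#8 head=13: ld.MEM i13 tail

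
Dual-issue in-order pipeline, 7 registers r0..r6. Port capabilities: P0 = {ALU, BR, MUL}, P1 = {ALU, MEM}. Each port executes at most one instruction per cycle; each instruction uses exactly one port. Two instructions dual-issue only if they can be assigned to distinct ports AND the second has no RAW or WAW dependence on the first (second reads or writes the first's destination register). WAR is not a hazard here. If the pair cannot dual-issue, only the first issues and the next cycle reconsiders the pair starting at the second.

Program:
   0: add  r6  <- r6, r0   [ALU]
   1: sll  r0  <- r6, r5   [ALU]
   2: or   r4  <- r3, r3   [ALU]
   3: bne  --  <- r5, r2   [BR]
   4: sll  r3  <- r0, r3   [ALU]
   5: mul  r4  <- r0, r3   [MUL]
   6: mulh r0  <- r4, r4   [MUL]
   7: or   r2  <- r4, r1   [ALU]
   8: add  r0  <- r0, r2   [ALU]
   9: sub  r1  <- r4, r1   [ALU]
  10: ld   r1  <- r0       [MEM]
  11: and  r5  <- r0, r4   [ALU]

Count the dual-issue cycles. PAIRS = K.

0. add @i0  | RAW r6
1. sll or @i1,i2  | dual
2. bne sll @i3,i4  | dual
3. mul @i5  | no-port MUL/MUL
4. mulh or @i6,i7  | dual
5. add sub @i8,i9  | dual
6. ld and @i10,i11  | dual

PAIRS = 5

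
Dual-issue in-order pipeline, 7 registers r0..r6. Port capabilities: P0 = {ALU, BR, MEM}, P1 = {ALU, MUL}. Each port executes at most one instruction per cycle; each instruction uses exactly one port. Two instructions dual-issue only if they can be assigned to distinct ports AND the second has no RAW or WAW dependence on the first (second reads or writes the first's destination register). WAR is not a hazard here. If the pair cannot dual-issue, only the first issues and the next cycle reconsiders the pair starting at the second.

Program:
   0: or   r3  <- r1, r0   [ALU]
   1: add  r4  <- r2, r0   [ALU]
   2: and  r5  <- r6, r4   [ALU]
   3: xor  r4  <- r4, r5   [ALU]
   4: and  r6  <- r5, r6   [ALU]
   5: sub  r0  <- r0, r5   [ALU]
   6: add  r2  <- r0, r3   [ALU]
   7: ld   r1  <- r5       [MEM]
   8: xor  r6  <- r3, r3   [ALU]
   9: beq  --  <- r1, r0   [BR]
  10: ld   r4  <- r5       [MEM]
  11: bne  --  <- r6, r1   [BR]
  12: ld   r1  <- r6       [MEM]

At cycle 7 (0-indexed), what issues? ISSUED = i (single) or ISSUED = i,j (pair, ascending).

#0 head=0: or add i0,i1 dual
#1 head=2: and i2 RAW r5
#2 head=3: xor and i3,i4 dual
#3 head=5: sub i5 RAW r0
#4 head=6: add ld i6,i7 dual
#5 head=8: xor beq i8,i9 dual
#6 head=10: ld i10 no-port MEM/BR
#7 head=11: bne i11 no-port BR/MEM
#8 head=12: ld i12 tail

ISSUED = 11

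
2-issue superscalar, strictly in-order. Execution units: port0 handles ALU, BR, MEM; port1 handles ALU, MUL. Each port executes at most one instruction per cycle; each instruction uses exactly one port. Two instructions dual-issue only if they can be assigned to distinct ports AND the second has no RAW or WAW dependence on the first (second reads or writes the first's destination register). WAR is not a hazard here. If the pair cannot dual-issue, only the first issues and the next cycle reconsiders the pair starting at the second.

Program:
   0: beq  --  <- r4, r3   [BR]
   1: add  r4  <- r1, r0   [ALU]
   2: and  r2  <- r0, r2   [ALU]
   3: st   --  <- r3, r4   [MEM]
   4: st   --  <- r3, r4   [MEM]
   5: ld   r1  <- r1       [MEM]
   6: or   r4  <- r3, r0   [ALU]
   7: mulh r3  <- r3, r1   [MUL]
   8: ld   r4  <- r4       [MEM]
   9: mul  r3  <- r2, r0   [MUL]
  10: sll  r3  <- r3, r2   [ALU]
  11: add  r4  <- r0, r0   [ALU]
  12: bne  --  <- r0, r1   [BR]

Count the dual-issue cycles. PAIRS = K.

[0] i0,i1  beq/add  -- pair
[1] i2,i3  and/st  -- pair
[2] i4  st  -- no-port MEM/MEM
[3] i5,i6  ld/or  -- pair
[4] i7,i8  mulh/ld  -- pair
[5] i9  mul  -- RAW+WAW r3
[6] i10,i11  sll/add  -- pair
[7] i12  bne  -- tail

PAIRS = 5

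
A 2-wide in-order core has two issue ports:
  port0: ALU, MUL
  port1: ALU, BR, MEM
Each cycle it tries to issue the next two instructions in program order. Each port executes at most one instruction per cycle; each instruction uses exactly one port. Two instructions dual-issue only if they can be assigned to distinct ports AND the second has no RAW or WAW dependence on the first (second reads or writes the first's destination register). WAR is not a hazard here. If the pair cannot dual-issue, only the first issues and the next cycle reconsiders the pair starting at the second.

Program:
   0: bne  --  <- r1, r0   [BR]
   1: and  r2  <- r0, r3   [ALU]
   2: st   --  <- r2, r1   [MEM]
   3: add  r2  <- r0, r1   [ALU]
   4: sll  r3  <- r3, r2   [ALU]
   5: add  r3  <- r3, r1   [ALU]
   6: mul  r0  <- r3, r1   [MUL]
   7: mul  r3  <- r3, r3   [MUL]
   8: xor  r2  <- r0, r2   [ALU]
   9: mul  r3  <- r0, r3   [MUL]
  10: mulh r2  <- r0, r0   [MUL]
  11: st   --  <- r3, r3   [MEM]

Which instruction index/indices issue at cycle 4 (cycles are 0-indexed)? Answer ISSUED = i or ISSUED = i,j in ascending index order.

  cy0 -> i0&i1 (bne and) dual
  cy1 -> i2&i3 (st add) dual
  cy2 -> i4 (sll) RAW+WAW r3
  cy3 -> i5 (add) RAW r3
  cy4 -> i6 (mul) no-port MUL/MUL
  cy5 -> i7&i8 (mul xor) dual
  cy6 -> i9 (mul) no-port MUL/MUL
  cy7 -> i10&i11 (mulh st) dual

ISSUED = 6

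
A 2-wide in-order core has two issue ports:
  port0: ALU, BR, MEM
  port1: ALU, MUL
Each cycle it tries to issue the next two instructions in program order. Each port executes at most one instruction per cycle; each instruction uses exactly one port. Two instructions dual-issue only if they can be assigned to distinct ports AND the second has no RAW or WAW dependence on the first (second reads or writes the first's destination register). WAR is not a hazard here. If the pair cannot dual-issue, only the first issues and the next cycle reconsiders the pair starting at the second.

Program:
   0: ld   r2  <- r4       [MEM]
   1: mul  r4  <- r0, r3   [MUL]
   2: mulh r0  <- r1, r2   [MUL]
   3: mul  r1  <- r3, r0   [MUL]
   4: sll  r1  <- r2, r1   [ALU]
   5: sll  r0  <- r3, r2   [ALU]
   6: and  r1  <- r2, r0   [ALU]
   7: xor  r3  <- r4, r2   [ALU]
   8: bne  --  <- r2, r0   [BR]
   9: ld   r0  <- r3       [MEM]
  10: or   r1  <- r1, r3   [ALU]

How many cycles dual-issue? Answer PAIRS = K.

c0: i0+i1 ld.MEM;mul.MUL  dual
c1: i2 mulh.MUL  no-port MUL/MUL
c2: i3 mul.MUL  RAW+WAW r1
c3: i4+i5 sll.ALU;sll.ALU  dual
c4: i6+i7 and.ALU;xor.ALU  dual
c5: i8 bne.BR  no-port BR/MEM
c6: i9+i10 ld.MEM;or.ALU  dual

PAIRS = 4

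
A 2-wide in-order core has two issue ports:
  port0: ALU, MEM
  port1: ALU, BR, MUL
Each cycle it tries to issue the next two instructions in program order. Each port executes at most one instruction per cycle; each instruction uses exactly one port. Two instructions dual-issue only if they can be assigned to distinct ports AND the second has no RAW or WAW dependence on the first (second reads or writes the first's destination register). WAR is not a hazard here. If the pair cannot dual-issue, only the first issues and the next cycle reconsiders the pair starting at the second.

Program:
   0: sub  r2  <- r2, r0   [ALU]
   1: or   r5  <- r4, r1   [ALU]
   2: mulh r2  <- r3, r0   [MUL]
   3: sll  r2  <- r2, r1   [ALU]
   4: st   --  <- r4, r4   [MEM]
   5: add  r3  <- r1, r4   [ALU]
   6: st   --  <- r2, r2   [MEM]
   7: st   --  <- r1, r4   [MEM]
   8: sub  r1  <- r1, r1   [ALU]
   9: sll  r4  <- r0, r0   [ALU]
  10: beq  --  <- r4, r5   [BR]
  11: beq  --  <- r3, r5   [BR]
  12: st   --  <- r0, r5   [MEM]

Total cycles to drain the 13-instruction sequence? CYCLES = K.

CYCLES = 8

#0 head=0: sub/or i0/i1 pair
#1 head=2: mulh i2 RAW+WAW r2
#2 head=3: sll/st i3/i4 pair
#3 head=5: add/st i5/i6 pair
#4 head=7: st/sub i7/i8 pair
#5 head=9: sll i9 RAW r4
#6 head=10: beq i10 no-port BR/BR
#7 head=11: beq/st i11/i12 pair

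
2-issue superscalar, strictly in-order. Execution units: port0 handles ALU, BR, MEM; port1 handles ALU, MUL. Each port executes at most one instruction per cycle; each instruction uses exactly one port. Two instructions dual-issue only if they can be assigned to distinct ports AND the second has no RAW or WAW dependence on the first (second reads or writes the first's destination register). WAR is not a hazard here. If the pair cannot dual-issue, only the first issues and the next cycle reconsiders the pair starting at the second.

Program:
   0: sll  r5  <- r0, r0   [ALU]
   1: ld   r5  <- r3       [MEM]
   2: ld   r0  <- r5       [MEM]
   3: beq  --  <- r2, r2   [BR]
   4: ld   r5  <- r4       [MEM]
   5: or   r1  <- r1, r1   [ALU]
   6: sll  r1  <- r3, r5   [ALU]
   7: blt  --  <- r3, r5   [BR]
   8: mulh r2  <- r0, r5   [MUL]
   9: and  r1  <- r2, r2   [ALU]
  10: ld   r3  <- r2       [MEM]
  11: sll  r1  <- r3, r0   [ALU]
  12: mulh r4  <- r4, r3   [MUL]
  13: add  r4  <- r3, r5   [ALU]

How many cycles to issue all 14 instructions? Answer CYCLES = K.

c0: i0 sll  WAW r5
c1: i1 ld  no-port MEM/MEM
c2: i2 ld  no-port MEM/BR
c3: i3 beq  no-port BR/MEM
c4: i4/i5 ld;or  2-wide
c5: i6/i7 sll;blt  2-wide
c6: i8 mulh  RAW r2
c7: i9/i10 and;ld  2-wide
c8: i11/i12 sll;mulh  2-wide
c9: i13 add  tail

CYCLES = 10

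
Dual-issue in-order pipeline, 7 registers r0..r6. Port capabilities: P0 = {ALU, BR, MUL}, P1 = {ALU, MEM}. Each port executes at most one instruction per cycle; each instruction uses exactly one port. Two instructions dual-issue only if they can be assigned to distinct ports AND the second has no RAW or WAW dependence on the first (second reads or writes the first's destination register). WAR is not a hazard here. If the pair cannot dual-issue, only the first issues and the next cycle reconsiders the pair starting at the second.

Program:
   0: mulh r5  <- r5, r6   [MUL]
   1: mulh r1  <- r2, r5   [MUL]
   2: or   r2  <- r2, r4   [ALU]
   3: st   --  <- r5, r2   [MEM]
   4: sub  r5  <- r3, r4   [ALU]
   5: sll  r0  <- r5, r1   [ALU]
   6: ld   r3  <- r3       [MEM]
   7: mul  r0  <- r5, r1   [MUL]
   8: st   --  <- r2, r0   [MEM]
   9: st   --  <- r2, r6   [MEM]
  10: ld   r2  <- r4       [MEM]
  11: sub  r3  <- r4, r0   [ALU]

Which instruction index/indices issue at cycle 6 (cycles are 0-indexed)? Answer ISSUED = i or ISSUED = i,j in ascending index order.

[0] i0  mulh.MUL  -- no-port MUL/MUL
[1] i1+i2  mulh.MUL/or.ALU  -- 2-wide
[2] i3+i4  st.MEM/sub.ALU  -- 2-wide
[3] i5+i6  sll.ALU/ld.MEM  -- 2-wide
[4] i7  mul.MUL  -- RAW r0
[5] i8  st.MEM  -- no-port MEM/MEM
[6] i9  st.MEM  -- no-port MEM/MEM
[7] i10+i11  ld.MEM/sub.ALU  -- 2-wide

ISSUED = 9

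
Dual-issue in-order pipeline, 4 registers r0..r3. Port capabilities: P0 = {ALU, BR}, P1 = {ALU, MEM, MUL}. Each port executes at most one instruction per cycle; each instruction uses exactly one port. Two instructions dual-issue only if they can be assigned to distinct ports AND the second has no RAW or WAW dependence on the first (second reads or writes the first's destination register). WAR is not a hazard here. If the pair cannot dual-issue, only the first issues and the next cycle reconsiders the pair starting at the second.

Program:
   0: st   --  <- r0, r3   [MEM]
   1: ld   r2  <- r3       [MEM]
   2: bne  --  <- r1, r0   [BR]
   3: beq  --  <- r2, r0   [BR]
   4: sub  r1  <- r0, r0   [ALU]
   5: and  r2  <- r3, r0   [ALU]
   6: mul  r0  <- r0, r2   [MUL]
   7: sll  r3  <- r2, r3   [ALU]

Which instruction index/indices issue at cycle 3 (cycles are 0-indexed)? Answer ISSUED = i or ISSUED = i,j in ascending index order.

#0 head=0: st.MEM i0 no-port MEM/MEM
#1 head=1: ld.MEM;bne.BR i1/i2 dual
#2 head=3: beq.BR;sub.ALU i3/i4 dual
#3 head=5: and.ALU i5 RAW r2
#4 head=6: mul.MUL;sll.ALU i6/i7 dual

ISSUED = 5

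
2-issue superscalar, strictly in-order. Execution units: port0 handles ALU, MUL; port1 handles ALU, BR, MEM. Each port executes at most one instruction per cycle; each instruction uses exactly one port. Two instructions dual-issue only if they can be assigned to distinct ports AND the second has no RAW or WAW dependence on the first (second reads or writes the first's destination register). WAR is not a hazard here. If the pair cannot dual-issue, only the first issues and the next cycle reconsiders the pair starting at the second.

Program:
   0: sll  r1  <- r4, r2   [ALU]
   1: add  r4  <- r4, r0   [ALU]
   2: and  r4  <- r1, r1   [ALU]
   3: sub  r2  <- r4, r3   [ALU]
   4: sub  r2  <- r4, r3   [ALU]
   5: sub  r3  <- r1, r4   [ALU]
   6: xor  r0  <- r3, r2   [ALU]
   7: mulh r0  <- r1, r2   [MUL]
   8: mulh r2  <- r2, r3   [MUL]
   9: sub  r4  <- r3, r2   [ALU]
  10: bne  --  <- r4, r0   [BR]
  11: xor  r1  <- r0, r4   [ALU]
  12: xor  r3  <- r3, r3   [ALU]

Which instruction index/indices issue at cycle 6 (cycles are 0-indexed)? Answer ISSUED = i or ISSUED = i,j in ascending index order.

ISSUED = 8

c0: i0/i1 sll;add  pair
c1: i2 and  RAW r4
c2: i3 sub  WAW r2
c3: i4/i5 sub;sub  pair
c4: i6 xor  WAW r0
c5: i7 mulh  no-port MUL/MUL
c6: i8 mulh  RAW r2
c7: i9 sub  RAW r4
c8: i10/i11 bne;xor  pair
c9: i12 xor  tail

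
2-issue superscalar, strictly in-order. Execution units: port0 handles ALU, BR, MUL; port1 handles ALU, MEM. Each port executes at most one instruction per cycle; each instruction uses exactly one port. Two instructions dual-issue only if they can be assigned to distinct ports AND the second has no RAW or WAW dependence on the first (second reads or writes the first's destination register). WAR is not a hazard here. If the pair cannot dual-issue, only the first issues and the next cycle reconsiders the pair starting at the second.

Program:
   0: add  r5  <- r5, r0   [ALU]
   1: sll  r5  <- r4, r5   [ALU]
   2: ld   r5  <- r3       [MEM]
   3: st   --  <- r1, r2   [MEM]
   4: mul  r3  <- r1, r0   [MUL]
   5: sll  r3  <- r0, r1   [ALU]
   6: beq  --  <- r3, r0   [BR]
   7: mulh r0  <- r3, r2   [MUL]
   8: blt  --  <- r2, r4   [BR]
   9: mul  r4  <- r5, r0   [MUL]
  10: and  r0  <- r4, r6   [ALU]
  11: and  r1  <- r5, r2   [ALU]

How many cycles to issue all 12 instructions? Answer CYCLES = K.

[0] i0  add.ALU  -- RAW+WAW r5
[1] i1  sll.ALU  -- WAW r5
[2] i2  ld.MEM  -- no-port MEM/MEM
[3] i3&i4  st.MEM mul.MUL  -- 2-wide
[4] i5  sll.ALU  -- RAW r3
[5] i6  beq.BR  -- no-port BR/MUL
[6] i7  mulh.MUL  -- no-port MUL/BR
[7] i8  blt.BR  -- no-port BR/MUL
[8] i9  mul.MUL  -- RAW r4
[9] i10&i11  and.ALU and.ALU  -- 2-wide

CYCLES = 10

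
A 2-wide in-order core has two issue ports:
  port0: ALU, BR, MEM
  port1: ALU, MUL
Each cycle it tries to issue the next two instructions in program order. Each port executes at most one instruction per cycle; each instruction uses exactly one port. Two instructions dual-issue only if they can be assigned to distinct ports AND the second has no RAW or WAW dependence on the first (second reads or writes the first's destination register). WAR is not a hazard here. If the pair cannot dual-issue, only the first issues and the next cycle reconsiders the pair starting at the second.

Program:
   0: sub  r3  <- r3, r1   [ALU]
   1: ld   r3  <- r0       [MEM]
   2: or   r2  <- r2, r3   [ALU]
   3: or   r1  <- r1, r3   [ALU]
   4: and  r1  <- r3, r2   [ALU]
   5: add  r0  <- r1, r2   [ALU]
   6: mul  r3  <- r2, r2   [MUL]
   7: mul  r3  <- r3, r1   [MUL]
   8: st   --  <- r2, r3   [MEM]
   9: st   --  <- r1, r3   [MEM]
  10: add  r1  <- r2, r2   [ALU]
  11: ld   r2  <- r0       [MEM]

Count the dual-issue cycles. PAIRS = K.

c0: i0 sub.ALU  WAW r3
c1: i1 ld.MEM  RAW r3
c2: i2,i3 or.ALU+or.ALU  pair
c3: i4 and.ALU  RAW r1
c4: i5,i6 add.ALU+mul.MUL  pair
c5: i7 mul.MUL  RAW r3
c6: i8 st.MEM  no-port MEM/MEM
c7: i9,i10 st.MEM+add.ALU  pair
c8: i11 ld.MEM  tail

PAIRS = 3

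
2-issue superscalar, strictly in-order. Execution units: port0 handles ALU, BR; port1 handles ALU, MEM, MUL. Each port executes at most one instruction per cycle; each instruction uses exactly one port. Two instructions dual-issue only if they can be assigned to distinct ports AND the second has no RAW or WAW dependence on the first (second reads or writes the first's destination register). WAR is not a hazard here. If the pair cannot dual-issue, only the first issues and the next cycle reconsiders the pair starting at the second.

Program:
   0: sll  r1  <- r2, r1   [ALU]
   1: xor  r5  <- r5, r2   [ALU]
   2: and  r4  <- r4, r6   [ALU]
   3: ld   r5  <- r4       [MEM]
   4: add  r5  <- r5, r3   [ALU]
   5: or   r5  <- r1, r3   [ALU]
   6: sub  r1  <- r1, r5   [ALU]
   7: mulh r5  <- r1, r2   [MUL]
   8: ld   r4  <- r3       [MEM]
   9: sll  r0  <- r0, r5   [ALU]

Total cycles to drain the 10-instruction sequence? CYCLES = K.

  cy0 -> i0+i1 (sll/xor) pair
  cy1 -> i2 (and) RAW r4
  cy2 -> i3 (ld) RAW+WAW r5
  cy3 -> i4 (add) WAW r5
  cy4 -> i5 (or) RAW r5
  cy5 -> i6 (sub) RAW r1
  cy6 -> i7 (mulh) no-port MUL/MEM
  cy7 -> i8+i9 (ld/sll) pair

CYCLES = 8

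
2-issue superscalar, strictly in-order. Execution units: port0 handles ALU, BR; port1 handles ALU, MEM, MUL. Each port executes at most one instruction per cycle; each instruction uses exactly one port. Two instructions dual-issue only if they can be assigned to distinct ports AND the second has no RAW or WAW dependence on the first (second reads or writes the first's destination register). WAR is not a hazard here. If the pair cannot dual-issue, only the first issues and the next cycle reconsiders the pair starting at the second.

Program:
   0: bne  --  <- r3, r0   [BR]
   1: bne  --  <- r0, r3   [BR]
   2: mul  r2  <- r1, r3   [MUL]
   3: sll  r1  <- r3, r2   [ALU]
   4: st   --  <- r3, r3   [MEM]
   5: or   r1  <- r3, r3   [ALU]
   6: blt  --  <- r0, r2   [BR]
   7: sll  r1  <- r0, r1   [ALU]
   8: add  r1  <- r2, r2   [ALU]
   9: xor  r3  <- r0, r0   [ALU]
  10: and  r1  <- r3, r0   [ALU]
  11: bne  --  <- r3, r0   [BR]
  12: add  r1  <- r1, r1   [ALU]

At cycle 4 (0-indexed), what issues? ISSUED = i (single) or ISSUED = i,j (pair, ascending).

ISSUED = 7

#0 head=0: bne i0 no-port BR/BR
#1 head=1: bne+mul i1,i2 pair
#2 head=3: sll+st i3,i4 pair
#3 head=5: or+blt i5,i6 pair
#4 head=7: sll i7 WAW r1
#5 head=8: add+xor i8,i9 pair
#6 head=10: and+bne i10,i11 pair
#7 head=12: add i12 tail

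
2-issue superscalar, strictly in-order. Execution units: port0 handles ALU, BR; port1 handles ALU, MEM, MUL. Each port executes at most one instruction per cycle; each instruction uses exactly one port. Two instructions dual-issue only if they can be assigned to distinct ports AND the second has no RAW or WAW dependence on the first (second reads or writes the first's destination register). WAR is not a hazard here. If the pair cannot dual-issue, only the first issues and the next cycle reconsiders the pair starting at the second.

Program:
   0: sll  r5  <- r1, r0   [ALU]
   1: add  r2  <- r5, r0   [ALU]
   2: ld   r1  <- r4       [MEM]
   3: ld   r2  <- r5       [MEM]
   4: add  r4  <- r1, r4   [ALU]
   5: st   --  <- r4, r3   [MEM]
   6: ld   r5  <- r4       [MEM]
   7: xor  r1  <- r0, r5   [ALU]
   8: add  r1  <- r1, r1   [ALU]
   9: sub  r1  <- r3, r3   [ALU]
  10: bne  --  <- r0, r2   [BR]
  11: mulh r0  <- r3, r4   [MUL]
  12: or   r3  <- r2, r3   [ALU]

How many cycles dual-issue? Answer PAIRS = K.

t=0 i0:sll.ALU ; RAW r5
t=1 i1/i2:add.ALU;ld.MEM ; 2-wide
t=2 i3/i4:ld.MEM;add.ALU ; 2-wide
t=3 i5:st.MEM ; no-port MEM/MEM
t=4 i6:ld.MEM ; RAW r5
t=5 i7:xor.ALU ; RAW+WAW r1
t=6 i8:add.ALU ; WAW r1
t=7 i9/i10:sub.ALU;bne.BR ; 2-wide
t=8 i11/i12:mulh.MUL;or.ALU ; 2-wide

PAIRS = 4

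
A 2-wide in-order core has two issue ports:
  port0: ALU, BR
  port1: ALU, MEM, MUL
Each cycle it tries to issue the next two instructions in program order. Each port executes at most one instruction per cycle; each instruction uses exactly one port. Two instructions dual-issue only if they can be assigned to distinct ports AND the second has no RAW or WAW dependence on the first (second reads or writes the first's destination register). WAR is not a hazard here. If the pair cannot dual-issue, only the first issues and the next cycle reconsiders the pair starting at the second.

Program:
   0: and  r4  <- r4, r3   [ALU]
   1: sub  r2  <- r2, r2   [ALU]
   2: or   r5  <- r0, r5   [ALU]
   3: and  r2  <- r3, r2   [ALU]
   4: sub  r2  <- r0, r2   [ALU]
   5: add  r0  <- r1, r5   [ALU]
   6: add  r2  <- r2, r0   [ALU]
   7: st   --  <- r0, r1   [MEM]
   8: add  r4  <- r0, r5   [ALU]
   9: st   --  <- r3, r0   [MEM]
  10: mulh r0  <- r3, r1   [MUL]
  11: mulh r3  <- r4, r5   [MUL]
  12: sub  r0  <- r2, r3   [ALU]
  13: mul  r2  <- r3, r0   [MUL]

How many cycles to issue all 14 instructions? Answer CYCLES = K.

CYCLES = 9

  cy0 -> i0,i1 (and.ALU sub.ALU) pair
  cy1 -> i2,i3 (or.ALU and.ALU) pair
  cy2 -> i4,i5 (sub.ALU add.ALU) pair
  cy3 -> i6,i7 (add.ALU st.MEM) pair
  cy4 -> i8,i9 (add.ALU st.MEM) pair
  cy5 -> i10 (mulh.MUL) no-port MUL/MUL
  cy6 -> i11 (mulh.MUL) RAW r3
  cy7 -> i12 (sub.ALU) RAW r0
  cy8 -> i13 (mul.MUL) tail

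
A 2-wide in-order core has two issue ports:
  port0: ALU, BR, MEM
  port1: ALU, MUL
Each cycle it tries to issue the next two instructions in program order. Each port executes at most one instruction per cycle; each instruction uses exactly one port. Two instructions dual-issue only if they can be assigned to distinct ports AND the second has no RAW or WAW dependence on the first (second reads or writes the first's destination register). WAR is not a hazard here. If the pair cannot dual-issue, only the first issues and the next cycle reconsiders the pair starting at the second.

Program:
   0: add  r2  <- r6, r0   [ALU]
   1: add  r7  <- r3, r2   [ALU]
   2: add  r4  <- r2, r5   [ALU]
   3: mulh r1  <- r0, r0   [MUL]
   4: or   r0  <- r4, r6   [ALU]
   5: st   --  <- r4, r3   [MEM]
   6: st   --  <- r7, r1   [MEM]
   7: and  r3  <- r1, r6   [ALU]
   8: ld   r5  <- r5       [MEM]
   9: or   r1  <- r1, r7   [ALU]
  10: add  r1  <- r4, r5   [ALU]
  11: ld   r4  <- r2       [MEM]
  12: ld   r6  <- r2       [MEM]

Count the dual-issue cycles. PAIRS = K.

PAIRS = 5

#0 head=0: add i0 RAW r2
#1 head=1: add+add i1+i2 dual
#2 head=3: mulh+or i3+i4 dual
#3 head=5: st i5 no-port MEM/MEM
#4 head=6: st+and i6+i7 dual
#5 head=8: ld+or i8+i9 dual
#6 head=10: add+ld i10+i11 dual
#7 head=12: ld i12 tail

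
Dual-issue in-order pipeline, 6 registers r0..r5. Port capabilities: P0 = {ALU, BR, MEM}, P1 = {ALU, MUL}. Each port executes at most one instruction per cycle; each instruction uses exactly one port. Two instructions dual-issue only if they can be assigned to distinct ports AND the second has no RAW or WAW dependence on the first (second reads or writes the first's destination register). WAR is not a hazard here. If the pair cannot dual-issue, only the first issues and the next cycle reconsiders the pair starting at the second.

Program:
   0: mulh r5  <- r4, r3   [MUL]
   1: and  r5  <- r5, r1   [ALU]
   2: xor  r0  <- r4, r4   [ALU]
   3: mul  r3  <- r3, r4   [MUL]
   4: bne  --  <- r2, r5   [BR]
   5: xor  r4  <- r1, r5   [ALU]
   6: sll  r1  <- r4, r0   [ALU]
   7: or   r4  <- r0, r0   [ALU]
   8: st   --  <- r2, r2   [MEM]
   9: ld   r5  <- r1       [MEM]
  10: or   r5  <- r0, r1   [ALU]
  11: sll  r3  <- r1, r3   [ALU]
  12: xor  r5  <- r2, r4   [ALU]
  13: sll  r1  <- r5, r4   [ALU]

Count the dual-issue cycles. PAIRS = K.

PAIRS = 4

0. mulh @i0  | RAW+WAW r5
1. and+xor @i1+i2  | dual
2. mul+bne @i3+i4  | dual
3. xor @i5  | RAW r4
4. sll+or @i6+i7  | dual
5. st @i8  | no-port MEM/MEM
6. ld @i9  | WAW r5
7. or+sll @i10+i11  | dual
8. xor @i12  | RAW r5
9. sll @i13  | tail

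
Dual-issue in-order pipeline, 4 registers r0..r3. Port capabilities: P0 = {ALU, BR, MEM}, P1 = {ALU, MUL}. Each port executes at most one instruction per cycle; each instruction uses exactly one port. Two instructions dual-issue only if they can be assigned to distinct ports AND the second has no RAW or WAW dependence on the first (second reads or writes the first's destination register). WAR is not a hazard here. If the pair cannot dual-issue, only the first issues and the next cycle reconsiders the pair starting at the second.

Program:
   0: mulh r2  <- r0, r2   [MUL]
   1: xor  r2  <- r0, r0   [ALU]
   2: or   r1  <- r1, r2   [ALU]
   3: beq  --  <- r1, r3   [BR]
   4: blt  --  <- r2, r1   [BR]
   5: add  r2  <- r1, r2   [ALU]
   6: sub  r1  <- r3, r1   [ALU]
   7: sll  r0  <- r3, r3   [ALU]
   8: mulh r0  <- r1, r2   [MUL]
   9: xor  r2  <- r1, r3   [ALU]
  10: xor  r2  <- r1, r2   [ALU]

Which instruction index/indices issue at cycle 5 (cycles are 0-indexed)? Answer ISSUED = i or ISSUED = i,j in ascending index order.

ISSUED = 6,7

#0 head=0: mulh.MUL i0 WAW r2
#1 head=1: xor.ALU i1 RAW r2
#2 head=2: or.ALU i2 RAW r1
#3 head=3: beq.BR i3 no-port BR/BR
#4 head=4: blt.BR add.ALU i4,i5 pair
#5 head=6: sub.ALU sll.ALU i6,i7 pair
#6 head=8: mulh.MUL xor.ALU i8,i9 pair
#7 head=10: xor.ALU i10 tail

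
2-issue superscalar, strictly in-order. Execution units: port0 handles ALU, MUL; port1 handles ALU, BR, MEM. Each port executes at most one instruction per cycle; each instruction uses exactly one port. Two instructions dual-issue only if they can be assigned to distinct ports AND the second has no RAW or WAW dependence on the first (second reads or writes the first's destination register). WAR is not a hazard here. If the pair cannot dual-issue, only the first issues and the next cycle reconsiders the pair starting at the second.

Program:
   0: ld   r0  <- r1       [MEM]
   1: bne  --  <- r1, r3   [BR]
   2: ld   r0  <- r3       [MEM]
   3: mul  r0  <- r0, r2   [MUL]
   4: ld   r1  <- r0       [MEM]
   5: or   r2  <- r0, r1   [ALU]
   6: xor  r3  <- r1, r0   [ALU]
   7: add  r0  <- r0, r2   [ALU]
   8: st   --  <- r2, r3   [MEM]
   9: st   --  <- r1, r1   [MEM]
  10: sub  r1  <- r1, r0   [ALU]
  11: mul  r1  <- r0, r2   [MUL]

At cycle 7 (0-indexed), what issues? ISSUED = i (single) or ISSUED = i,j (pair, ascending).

ISSUED = 9,10

  cy0 -> i0 (ld) no-port MEM/BR
  cy1 -> i1 (bne) no-port BR/MEM
  cy2 -> i2 (ld) RAW+WAW r0
  cy3 -> i3 (mul) RAW r0
  cy4 -> i4 (ld) RAW r1
  cy5 -> i5/i6 (or;xor) dual
  cy6 -> i7/i8 (add;st) dual
  cy7 -> i9/i10 (st;sub) dual
  cy8 -> i11 (mul) tail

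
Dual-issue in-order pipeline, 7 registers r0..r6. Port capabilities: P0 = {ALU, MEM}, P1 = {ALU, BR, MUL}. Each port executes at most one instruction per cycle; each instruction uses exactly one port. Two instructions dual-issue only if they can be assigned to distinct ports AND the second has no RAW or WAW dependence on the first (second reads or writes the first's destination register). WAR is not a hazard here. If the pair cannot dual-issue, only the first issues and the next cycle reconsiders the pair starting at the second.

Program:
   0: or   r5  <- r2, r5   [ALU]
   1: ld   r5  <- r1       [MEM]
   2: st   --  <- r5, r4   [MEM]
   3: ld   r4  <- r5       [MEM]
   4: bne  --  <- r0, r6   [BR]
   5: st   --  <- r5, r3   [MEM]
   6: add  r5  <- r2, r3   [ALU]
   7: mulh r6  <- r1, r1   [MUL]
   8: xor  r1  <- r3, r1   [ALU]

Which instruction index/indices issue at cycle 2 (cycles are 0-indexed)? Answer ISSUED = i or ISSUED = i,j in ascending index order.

0. or.ALU @i0  | WAW r5
1. ld.MEM @i1  | no-port MEM/MEM
2. st.MEM @i2  | no-port MEM/MEM
3. ld.MEM/bne.BR @i3/i4  | 2-wide
4. st.MEM/add.ALU @i5/i6  | 2-wide
5. mulh.MUL/xor.ALU @i7/i8  | 2-wide

ISSUED = 2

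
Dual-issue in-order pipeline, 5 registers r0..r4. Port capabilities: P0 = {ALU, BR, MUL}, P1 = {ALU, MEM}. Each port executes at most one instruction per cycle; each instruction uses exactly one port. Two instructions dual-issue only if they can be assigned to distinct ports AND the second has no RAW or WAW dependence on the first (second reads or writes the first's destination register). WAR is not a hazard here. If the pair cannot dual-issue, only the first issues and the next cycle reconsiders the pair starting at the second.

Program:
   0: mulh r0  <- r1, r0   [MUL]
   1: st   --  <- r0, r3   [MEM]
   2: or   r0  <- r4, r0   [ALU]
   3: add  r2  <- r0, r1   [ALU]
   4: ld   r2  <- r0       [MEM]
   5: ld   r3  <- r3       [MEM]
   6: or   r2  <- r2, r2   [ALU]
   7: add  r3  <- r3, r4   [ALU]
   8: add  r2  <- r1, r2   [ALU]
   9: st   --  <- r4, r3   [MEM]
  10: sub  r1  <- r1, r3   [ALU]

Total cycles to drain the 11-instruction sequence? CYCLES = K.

  cy0 -> i0 (mulh.MUL) RAW r0
  cy1 -> i1,i2 (st.MEM/or.ALU) 2-wide
  cy2 -> i3 (add.ALU) WAW r2
  cy3 -> i4 (ld.MEM) no-port MEM/MEM
  cy4 -> i5,i6 (ld.MEM/or.ALU) 2-wide
  cy5 -> i7,i8 (add.ALU/add.ALU) 2-wide
  cy6 -> i9,i10 (st.MEM/sub.ALU) 2-wide

CYCLES = 7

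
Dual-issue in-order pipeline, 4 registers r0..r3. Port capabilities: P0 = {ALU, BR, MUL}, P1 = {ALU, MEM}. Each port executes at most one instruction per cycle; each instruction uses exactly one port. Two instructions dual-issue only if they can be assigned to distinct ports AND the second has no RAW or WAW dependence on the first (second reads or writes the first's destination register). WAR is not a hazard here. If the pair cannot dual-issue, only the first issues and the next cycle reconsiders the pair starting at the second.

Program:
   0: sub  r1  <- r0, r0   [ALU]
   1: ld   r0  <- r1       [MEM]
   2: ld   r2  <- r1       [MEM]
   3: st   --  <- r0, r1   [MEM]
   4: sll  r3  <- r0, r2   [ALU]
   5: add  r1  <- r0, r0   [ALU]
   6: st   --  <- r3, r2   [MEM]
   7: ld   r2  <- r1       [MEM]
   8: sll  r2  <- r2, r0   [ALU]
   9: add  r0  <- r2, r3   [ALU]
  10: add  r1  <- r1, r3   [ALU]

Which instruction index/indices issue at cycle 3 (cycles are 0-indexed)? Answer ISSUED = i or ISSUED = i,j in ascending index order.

  cy0 -> i0 (sub) RAW r1
  cy1 -> i1 (ld) no-port MEM/MEM
  cy2 -> i2 (ld) no-port MEM/MEM
  cy3 -> i3/i4 (st sll) pair
  cy4 -> i5/i6 (add st) pair
  cy5 -> i7 (ld) RAW+WAW r2
  cy6 -> i8 (sll) RAW r2
  cy7 -> i9/i10 (add add) pair

ISSUED = 3,4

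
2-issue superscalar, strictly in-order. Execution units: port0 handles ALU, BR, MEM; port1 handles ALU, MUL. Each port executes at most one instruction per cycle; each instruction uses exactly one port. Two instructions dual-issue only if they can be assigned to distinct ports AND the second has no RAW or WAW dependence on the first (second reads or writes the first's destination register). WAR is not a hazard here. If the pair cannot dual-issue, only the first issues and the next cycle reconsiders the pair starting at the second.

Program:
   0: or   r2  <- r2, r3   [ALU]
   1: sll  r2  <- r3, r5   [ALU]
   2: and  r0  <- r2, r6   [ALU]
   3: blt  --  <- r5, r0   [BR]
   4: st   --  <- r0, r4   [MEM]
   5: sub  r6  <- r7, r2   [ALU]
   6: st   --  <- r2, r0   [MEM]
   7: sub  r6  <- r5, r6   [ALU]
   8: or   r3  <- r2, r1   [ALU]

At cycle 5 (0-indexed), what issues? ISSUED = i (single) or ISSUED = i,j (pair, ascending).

ISSUED = 6,7

#0 head=0: or.ALU i0 WAW r2
#1 head=1: sll.ALU i1 RAW r2
#2 head=2: and.ALU i2 RAW r0
#3 head=3: blt.BR i3 no-port BR/MEM
#4 head=4: st.MEM/sub.ALU i4+i5 pair
#5 head=6: st.MEM/sub.ALU i6+i7 pair
#6 head=8: or.ALU i8 tail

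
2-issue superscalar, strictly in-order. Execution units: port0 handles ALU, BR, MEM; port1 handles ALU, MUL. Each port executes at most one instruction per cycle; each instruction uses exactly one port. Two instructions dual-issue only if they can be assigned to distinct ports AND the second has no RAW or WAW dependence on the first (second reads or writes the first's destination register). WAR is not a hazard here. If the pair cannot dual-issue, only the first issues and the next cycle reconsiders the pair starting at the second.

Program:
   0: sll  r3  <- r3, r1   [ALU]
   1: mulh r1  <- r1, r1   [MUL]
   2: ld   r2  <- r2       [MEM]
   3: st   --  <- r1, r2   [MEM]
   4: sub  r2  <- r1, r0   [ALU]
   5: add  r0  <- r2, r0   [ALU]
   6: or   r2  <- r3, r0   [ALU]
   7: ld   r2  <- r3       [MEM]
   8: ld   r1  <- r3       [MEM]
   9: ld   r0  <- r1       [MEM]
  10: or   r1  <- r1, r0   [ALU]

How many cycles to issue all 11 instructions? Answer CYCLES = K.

CYCLES = 9

  cy0 -> i0/i1 (sll/mulh) pair
  cy1 -> i2 (ld) no-port MEM/MEM
  cy2 -> i3/i4 (st/sub) pair
  cy3 -> i5 (add) RAW r0
  cy4 -> i6 (or) WAW r2
  cy5 -> i7 (ld) no-port MEM/MEM
  cy6 -> i8 (ld) no-port MEM/MEM
  cy7 -> i9 (ld) RAW r0
  cy8 -> i10 (or) tail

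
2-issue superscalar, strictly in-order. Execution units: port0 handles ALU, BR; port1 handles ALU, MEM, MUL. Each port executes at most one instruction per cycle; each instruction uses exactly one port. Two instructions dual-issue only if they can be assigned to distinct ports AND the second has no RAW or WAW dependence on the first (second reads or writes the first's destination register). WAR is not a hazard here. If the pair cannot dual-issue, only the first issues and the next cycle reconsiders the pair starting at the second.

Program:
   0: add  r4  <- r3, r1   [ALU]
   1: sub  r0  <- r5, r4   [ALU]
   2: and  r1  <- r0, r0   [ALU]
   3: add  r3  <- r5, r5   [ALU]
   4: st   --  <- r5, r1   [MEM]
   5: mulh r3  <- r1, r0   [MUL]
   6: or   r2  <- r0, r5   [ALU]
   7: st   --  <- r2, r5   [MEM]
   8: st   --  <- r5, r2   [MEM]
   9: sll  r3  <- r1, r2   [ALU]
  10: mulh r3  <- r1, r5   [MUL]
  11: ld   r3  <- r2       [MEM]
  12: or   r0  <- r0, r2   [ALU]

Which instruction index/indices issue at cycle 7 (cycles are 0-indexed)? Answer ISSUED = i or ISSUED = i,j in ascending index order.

ISSUED = 10

t=0 i0:add ; RAW r4
t=1 i1:sub ; RAW r0
t=2 i2+i3:and+add ; pair
t=3 i4:st ; no-port MEM/MUL
t=4 i5+i6:mulh+or ; pair
t=5 i7:st ; no-port MEM/MEM
t=6 i8+i9:st+sll ; pair
t=7 i10:mulh ; no-port MUL/MEM
t=8 i11+i12:ld+or ; pair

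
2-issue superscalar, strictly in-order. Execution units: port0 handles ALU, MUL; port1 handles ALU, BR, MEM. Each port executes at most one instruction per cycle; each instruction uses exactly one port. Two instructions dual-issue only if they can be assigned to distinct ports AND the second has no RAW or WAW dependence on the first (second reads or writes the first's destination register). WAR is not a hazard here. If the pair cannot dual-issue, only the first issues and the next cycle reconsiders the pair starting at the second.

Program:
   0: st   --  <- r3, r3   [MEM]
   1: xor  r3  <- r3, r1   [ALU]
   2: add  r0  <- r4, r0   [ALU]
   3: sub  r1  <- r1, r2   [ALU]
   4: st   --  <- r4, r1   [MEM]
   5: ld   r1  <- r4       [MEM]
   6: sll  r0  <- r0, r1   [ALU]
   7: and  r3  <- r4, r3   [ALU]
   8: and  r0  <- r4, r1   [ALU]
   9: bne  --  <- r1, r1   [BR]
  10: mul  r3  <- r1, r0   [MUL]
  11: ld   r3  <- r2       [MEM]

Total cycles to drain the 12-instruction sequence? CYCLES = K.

CYCLES = 8

  cy0 -> i0+i1 (st/xor) dual
  cy1 -> i2+i3 (add/sub) dual
  cy2 -> i4 (st) no-port MEM/MEM
  cy3 -> i5 (ld) RAW r1
  cy4 -> i6+i7 (sll/and) dual
  cy5 -> i8+i9 (and/bne) dual
  cy6 -> i10 (mul) WAW r3
  cy7 -> i11 (ld) tail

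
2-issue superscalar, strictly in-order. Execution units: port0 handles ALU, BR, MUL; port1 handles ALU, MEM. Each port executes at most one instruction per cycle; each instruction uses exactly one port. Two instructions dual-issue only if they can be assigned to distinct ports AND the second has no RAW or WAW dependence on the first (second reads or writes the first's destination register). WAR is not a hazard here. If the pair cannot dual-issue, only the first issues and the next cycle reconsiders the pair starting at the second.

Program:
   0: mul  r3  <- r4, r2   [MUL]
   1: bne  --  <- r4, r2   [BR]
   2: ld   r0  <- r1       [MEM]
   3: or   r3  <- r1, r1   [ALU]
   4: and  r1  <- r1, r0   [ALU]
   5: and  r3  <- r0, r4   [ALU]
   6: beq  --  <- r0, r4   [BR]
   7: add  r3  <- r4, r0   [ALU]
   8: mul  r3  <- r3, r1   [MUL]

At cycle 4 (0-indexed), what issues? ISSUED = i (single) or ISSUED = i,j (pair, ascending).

ISSUED = 7

t=0 i0:mul.MUL ; no-port MUL/BR
t=1 i1/i2:bne.BR;ld.MEM ; 2-wide
t=2 i3/i4:or.ALU;and.ALU ; 2-wide
t=3 i5/i6:and.ALU;beq.BR ; 2-wide
t=4 i7:add.ALU ; RAW+WAW r3
t=5 i8:mul.MUL ; tail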